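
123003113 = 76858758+46144355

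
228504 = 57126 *4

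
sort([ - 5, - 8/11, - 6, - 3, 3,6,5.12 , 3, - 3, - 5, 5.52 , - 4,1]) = [ - 6, - 5, - 5, - 4 , - 3, - 3, - 8/11, 1, 3 , 3,5.12,5.52,6 ]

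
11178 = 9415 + 1763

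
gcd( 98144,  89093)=1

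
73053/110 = 664+13/110 = 664.12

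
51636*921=47556756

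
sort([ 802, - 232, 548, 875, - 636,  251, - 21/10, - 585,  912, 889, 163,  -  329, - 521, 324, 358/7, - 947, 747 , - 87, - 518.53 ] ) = [-947, - 636, - 585, - 521,-518.53, - 329,-232, - 87, - 21/10, 358/7, 163, 251, 324, 548,747, 802, 875,889,912]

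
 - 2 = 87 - 89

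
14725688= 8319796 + 6405892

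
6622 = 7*946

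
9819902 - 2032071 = 7787831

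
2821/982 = 2821/982 = 2.87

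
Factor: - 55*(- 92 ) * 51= 2^2  *3^1*5^1*11^1*17^1*23^1 = 258060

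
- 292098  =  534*( - 547)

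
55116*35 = 1929060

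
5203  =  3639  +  1564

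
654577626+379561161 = 1034138787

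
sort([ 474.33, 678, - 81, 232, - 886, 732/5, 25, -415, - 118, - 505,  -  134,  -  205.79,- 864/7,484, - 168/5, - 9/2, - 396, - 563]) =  [ - 886, - 563, - 505, - 415, - 396, - 205.79, - 134 ,  -  864/7, - 118, - 81, - 168/5, - 9/2,25,732/5,232,474.33, 484, 678]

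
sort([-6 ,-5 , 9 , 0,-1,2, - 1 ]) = [ - 6 ,-5,-1,-1, 0,2,  9]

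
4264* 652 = 2780128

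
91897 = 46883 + 45014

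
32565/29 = 1122 + 27/29= 1122.93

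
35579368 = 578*61556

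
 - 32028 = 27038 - 59066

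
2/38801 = 2/38801 = 0.00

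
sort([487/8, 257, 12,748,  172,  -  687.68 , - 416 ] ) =[-687.68 , - 416,12, 487/8, 172 , 257, 748 ] 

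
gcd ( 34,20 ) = 2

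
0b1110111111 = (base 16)3BF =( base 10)959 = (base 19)2C9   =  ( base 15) 43e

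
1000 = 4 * 250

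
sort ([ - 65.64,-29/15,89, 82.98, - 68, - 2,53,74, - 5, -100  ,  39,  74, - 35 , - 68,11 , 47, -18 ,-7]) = [ -100, - 68 ,  -  68, - 65.64, - 35, - 18,-7 , - 5 , - 2, - 29/15,11 , 39,47, 53,74 , 74, 82.98,  89]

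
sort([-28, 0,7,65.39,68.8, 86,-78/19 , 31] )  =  [ - 28, - 78/19,0,7,  31,65.39,68.8, 86 ] 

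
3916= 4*979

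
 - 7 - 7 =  - 14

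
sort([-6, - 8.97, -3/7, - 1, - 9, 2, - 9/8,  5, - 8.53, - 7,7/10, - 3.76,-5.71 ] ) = [ - 9, - 8.97, - 8.53, - 7, - 6,  -  5.71, - 3.76, - 9/8, - 1  , - 3/7, 7/10,  2,5 ] 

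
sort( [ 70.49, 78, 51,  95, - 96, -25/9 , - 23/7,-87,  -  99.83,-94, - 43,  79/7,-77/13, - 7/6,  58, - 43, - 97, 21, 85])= [ - 99.83 , -97, -96, - 94, - 87, - 43, - 43, - 77/13, - 23/7, - 25/9, - 7/6,79/7,21, 51, 58, 70.49,78,85, 95]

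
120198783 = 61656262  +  58542521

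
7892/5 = 1578 + 2/5  =  1578.40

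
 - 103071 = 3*( - 34357) 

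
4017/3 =1339 = 1339.00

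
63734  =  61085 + 2649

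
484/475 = 1  +  9/475 = 1.02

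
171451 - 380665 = - 209214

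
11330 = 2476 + 8854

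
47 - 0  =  47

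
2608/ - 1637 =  - 2608/1637  =  -1.59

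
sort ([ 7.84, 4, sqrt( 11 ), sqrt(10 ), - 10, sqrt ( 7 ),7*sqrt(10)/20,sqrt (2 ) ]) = [-10,7 * sqrt(10 ) /20, sqrt( 2),sqrt ( 7), sqrt(10),sqrt(11),4, 7.84 ] 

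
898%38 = 24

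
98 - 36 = 62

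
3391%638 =201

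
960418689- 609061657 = 351357032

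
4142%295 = 12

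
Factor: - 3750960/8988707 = -2^4* 3^1*5^1*7^(  -  2)*13^ ( - 1)*103^ (-1) * 137^( - 1 )*15629^1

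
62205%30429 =1347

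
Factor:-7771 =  - 19^1*409^1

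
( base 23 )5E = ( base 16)81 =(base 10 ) 129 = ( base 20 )69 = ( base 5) 1004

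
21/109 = 21/109 =0.19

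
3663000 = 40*91575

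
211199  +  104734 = 315933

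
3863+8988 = 12851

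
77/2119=77/2119 = 0.04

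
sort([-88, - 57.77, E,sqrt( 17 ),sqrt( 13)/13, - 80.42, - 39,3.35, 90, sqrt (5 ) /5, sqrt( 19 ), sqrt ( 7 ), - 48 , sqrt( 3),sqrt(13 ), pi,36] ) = [  -  88,  -  80.42,-57.77, - 48, - 39,sqrt (13 ) /13, sqrt (5)/5,sqrt(3), sqrt( 7), E,pi,3.35, sqrt(13), sqrt( 17) , sqrt(19),36,90] 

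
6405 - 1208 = 5197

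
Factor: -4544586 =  - 2^1*3^7*1039^1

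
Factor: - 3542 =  - 2^1*7^1*11^1*23^1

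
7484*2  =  14968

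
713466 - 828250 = - 114784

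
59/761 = 59/761 = 0.08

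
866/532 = 433/266=1.63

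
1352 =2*676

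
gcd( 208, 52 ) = 52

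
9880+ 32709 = 42589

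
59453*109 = 6480377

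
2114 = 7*302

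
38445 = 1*38445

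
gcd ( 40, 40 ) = 40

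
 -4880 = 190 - 5070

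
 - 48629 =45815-94444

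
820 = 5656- 4836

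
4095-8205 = -4110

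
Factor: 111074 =2^1*19^1*37^1*79^1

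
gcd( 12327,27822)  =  3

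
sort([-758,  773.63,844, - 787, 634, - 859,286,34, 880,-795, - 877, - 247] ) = [ -877,  -  859 , - 795, - 787, - 758,-247, 34, 286, 634, 773.63, 844, 880 ] 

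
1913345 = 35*54667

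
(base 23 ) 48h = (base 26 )3b3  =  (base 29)2lq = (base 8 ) 4415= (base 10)2317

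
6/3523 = 6/3523 = 0.00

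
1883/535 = 1883/535  =  3.52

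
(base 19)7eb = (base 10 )2804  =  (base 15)c6e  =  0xaf4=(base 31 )2se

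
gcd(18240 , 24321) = 3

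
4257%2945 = 1312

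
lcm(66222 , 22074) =66222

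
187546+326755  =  514301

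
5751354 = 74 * 77721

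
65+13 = 78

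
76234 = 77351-1117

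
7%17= 7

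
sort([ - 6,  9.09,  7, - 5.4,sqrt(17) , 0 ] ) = [ - 6 , - 5.4, 0, sqrt(17) , 7, 9.09 ] 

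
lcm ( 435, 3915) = 3915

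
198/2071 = 198/2071   =  0.10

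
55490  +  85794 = 141284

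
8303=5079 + 3224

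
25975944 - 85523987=- 59548043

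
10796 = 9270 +1526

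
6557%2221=2115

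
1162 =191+971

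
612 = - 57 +669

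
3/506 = 3/506 = 0.01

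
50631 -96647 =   -  46016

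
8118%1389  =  1173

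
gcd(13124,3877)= 1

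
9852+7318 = 17170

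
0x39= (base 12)49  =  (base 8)71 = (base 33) 1o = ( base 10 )57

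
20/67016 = 5/16754 = 0.00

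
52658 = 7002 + 45656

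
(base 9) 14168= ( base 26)e60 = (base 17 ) 1G4F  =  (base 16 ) 2594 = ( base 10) 9620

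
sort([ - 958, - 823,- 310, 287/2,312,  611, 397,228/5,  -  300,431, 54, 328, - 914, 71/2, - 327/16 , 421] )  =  [-958, - 914,  -  823,  -  310, - 300,  -  327/16, 71/2, 228/5, 54,287/2, 312 , 328 , 397, 421,  431, 611]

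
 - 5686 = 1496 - 7182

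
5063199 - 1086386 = 3976813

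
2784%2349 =435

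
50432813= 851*59263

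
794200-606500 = 187700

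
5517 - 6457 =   -  940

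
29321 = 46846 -17525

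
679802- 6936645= - 6256843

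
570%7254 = 570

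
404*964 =389456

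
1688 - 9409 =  -7721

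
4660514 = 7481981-2821467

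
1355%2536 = 1355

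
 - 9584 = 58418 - 68002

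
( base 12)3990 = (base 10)6588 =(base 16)19bc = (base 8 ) 14674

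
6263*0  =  0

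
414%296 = 118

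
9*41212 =370908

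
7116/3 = 2372 = 2372.00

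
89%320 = 89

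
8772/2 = 4386 = 4386.00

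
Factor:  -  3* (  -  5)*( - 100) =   -  2^2*3^1*5^3 =-1500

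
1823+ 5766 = 7589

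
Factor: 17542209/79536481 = 3^1*5847403^1 * 79536481^ ( - 1 )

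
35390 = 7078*5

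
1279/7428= 1279/7428 = 0.17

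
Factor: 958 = 2^1*479^1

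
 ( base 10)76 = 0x4C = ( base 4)1030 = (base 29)2I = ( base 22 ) 3A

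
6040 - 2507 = 3533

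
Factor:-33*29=  -  3^1*11^1*29^1=-957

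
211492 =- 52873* ( -4 ) 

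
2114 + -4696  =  -2582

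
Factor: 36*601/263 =21636/263 = 2^2*3^2*263^( - 1) * 601^1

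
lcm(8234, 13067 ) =601082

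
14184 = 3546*4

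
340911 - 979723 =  - 638812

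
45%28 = 17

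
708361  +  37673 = 746034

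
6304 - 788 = 5516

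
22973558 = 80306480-57332922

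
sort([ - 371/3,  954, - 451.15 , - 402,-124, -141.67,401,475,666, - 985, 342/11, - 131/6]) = [ - 985, - 451.15, - 402,-141.67,  -  124,  -  371/3, - 131/6,342/11,401,475 , 666,954 ]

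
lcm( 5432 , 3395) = 27160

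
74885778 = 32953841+41931937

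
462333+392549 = 854882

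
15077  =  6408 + 8669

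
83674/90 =929 + 32/45 = 929.71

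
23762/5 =23762/5 =4752.40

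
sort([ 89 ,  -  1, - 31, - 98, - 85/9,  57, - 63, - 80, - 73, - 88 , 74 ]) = [ - 98,  -  88, - 80 , - 73, -63 ,-31, - 85/9, - 1,  57, 74, 89 ]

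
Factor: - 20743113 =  - 3^1*6914371^1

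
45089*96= 4328544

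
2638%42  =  34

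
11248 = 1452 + 9796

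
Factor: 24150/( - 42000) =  - 23/40 = -  2^(- 3)*5^( - 1)*23^1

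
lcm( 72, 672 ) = 2016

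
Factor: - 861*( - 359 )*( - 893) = -276025407 = - 3^1 * 7^1*19^1*41^1*47^1*359^1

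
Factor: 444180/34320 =673/52= 2^( - 2 )*13^( - 1)*673^1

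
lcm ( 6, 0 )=0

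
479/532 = 479/532  =  0.90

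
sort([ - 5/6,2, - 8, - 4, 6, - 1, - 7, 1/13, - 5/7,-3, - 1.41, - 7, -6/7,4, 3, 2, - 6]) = [ - 8, - 7 , - 7, -6, - 4, - 3  , - 1.41, - 1, - 6/7, - 5/6,-5/7,1/13, 2, 2, 3,4,6]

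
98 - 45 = 53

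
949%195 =169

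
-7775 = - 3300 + -4475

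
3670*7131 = 26170770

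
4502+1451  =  5953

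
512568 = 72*7119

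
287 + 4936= 5223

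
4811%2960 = 1851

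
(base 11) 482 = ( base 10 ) 574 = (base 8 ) 1076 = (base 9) 707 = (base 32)HU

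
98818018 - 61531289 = 37286729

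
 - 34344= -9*3816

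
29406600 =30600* 961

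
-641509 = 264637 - 906146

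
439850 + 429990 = 869840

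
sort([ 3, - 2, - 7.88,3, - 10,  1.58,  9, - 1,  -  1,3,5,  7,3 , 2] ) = [ - 10,- 7.88,-2,  -  1, - 1,  1.58,  2, 3,3,3 , 3 , 5,  7,9]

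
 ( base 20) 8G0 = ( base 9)4741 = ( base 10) 3520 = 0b110111000000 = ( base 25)5fk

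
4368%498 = 384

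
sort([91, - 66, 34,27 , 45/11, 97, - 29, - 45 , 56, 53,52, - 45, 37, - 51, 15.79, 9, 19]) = [ - 66, - 51, - 45, - 45, - 29 , 45/11, 9, 15.79, 19,  27, 34,37, 52, 53, 56, 91,97] 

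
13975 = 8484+5491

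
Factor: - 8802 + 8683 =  - 119 = - 7^1*17^1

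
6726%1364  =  1270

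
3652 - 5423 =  - 1771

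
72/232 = 9/29= 0.31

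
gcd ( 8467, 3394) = 1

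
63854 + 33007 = 96861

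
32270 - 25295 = 6975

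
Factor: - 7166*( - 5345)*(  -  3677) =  - 140837446790 = - 2^1*5^1*1069^1*3583^1*3677^1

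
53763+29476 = 83239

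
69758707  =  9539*7313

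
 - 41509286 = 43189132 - 84698418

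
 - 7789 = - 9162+1373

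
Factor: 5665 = 5^1*11^1*103^1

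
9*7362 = 66258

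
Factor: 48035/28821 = 5/3=3^( - 1)* 5^1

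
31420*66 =2073720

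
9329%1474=485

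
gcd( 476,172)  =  4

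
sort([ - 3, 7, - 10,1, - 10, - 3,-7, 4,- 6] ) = [-10, - 10, - 7 , - 6, -3, - 3, 1,4,7 ]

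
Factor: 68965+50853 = 119818 = 2^1 *139^1*431^1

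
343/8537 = 343/8537 = 0.04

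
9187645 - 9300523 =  - 112878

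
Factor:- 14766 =-2^1*3^1*23^1*107^1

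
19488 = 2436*8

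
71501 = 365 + 71136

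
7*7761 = 54327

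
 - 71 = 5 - 76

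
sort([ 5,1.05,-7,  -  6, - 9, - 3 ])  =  [ - 9, -7, - 6, - 3,1.05, 5]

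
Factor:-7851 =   -  3^1*2617^1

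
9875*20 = 197500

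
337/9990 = 337/9990=0.03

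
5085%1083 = 753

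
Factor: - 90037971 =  -3^2*827^1*12097^1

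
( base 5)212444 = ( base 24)ce1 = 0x1c51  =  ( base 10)7249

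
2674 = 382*7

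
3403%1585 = 233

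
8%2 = 0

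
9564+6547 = 16111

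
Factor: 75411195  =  3^1 * 5^1 * 97^1*51829^1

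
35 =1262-1227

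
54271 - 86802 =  - 32531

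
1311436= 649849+661587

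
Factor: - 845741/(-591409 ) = 7^ (-1 )*97^( - 1)*971^1 = 971/679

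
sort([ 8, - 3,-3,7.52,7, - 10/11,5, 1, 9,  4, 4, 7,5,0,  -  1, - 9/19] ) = [-3,-3, - 1, - 10/11 ,-9/19, 0,1  ,  4, 4,5, 5, 7,7, 7.52, 8,9] 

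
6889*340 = 2342260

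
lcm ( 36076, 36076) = 36076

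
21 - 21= 0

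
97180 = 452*215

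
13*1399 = 18187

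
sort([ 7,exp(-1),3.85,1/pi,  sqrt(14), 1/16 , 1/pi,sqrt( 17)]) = [1/16, 1/pi,1/pi,  exp( -1 ),  sqrt( 14),3.85,sqrt(17 ) , 7]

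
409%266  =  143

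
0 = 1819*0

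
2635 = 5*527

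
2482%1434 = 1048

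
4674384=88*53118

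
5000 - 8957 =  - 3957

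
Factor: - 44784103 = - 7^1*13^1*17^1*28949^1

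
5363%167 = 19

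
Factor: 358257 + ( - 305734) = 53^1*991^1 = 52523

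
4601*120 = 552120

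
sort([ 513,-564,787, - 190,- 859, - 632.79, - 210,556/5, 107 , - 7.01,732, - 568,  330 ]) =[-859, - 632.79,  -  568, - 564, - 210, - 190, - 7.01,107, 556/5,330,513,732, 787]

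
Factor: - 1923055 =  - 5^1*384611^1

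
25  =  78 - 53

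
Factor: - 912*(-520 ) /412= 2^5*3^1*5^1 * 13^1*19^1*103^( - 1) = 118560/103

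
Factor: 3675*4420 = 2^2 * 3^1 * 5^3*7^2 * 13^1 * 17^1 = 16243500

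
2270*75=170250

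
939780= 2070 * 454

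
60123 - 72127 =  - 12004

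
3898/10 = 389 + 4/5 = 389.80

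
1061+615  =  1676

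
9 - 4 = 5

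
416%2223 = 416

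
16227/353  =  45 + 342/353 =45.97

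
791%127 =29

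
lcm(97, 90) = 8730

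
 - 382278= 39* (  -  9802) 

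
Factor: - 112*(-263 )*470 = 2^5*5^1*7^1 * 47^1  *263^1 = 13844320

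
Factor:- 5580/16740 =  -3^ ( - 1 ) = -1/3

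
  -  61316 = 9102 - 70418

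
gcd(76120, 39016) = 8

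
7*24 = 168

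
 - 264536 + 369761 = 105225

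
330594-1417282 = - 1086688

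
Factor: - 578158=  - 2^1 *7^1 * 61^1*677^1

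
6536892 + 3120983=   9657875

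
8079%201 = 39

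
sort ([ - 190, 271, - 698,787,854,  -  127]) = [ - 698, - 190, -127, 271,787,854 ] 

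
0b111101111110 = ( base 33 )3L6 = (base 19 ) AIE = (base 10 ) 3966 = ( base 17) dc5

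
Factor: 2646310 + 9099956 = 11746266  =  2^1*3^1*7^1*149^1*1877^1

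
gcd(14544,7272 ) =7272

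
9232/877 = 10+462/877 = 10.53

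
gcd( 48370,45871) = 7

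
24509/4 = 24509/4 = 6127.25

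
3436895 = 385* 8927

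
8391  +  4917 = 13308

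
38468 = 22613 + 15855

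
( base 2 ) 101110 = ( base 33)1d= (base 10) 46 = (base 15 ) 31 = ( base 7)64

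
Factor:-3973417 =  - 7^1*567631^1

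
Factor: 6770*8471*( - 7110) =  - 2^2*3^2*5^2*43^1 * 79^1*197^1  *  677^1 = - 407749043700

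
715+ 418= 1133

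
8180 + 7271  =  15451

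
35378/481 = 35378/481 = 73.55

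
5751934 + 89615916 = 95367850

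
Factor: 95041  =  101^1*941^1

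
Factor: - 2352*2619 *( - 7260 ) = 2^6*3^5*5^1*7^2*11^2*97^1 = 44720786880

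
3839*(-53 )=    - 203467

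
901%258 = 127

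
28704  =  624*46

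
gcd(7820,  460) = 460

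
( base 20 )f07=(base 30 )6K7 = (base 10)6007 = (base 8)13567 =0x1777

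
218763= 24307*9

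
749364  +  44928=794292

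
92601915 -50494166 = 42107749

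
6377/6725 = 6377/6725 = 0.95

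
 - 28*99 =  - 2772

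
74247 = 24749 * 3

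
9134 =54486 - 45352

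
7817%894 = 665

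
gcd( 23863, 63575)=1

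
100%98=2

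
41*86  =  3526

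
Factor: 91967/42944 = 2^( -6)*11^( - 1 )*61^( - 1 ) * 91967^1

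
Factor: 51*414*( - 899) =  - 2^1* 3^3*17^1*23^1*29^1*31^1 = -18981486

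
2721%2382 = 339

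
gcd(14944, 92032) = 32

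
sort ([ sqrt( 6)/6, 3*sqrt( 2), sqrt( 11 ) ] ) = [sqrt( 6)/6,sqrt( 11), 3*sqrt( 2)]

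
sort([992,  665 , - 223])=[ - 223, 665,992]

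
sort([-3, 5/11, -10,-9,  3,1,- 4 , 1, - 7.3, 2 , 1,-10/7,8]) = [ - 10,-9,-7.3 ,- 4, - 3,-10/7, 5/11, 1, 1 , 1, 2, 3, 8 ] 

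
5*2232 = 11160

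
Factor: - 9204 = - 2^2 * 3^1 * 13^1*59^1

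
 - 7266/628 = - 3633/314=- 11.57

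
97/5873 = 97/5873  =  0.02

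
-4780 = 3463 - 8243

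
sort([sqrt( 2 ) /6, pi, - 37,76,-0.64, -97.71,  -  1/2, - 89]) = [ - 97.71,-89, - 37, - 0.64,-1/2 , sqrt( 2 ) /6,  pi, 76]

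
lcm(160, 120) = 480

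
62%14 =6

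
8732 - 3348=5384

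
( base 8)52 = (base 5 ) 132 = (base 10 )42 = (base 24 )1I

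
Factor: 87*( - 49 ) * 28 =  - 119364 = -2^2 * 3^1 * 7^3*29^1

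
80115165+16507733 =96622898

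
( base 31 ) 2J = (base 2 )1010001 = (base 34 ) 2D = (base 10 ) 81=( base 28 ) 2P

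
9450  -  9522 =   -  72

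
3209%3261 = 3209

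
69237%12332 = 7577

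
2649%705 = 534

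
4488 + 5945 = 10433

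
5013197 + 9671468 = 14684665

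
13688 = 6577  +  7111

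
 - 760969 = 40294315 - 41055284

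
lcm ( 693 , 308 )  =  2772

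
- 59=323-382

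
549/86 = 549/86 = 6.38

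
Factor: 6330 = 2^1 * 3^1*5^1*211^1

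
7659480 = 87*88040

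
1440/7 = 205+5/7 = 205.71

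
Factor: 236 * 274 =2^3*59^1*137^1 = 64664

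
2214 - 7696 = -5482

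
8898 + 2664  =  11562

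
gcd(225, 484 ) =1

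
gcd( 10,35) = 5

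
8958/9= 2986/3= 995.33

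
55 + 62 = 117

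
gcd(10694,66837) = 1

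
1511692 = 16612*91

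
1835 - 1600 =235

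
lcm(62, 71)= 4402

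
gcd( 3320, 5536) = 8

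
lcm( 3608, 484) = 39688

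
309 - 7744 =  - 7435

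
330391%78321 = 17107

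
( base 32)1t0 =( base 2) 11110100000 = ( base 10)1952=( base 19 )57e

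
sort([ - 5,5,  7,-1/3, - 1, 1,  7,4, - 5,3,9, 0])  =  [ - 5, - 5, - 1, - 1/3 , 0, 1, 3, 4, 5,7, 7, 9]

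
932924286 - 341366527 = 591557759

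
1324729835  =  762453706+562276129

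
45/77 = 45/77 = 0.58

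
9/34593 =3/11531= 0.00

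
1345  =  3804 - 2459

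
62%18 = 8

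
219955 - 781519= - 561564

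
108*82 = 8856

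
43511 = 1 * 43511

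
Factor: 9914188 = 2^2*2478547^1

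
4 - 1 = 3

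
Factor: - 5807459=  - 7^1 * 829637^1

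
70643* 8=565144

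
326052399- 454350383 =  - 128297984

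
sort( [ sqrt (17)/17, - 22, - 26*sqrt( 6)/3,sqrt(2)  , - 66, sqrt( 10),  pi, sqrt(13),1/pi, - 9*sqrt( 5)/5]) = [ - 66, - 22,  -  26*sqrt( 6) /3, - 9*sqrt( 5 )/5,sqrt( 17)/17,1/pi, sqrt( 2),pi,sqrt( 10 ), sqrt(13 ) ]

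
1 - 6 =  - 5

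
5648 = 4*1412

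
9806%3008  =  782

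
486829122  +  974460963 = 1461290085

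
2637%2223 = 414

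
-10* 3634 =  - 36340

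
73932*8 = 591456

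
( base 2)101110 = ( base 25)1l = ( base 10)46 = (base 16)2E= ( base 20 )26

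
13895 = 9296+4599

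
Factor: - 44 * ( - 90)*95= 376200=2^3*3^2*5^2 * 11^1*19^1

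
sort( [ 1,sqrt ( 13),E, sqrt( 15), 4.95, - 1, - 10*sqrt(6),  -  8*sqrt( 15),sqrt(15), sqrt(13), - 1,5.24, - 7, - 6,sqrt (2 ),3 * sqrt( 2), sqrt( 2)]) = [ - 8*sqrt(15 ), - 10*sqrt(6 ), - 7, - 6,- 1,-1,1 , sqrt( 2),sqrt(2),E,sqrt( 13),sqrt( 13 ),sqrt( 15),sqrt( 15) , 3 * sqrt( 2),4.95,5.24 ] 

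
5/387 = 5/387 = 0.01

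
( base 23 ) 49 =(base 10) 101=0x65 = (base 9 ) 122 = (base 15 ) 6b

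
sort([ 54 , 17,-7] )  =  [ - 7,17,54 ]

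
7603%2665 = 2273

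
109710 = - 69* ( - 1590 ) 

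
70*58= 4060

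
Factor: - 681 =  - 3^1 * 227^1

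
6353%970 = 533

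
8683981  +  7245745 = 15929726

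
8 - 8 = 0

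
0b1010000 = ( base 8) 120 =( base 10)80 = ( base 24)38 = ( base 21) 3H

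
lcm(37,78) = 2886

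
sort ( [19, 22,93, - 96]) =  [-96,19,  22,93] 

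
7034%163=25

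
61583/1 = 61583 = 61583.00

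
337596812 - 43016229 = 294580583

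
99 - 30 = 69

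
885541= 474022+411519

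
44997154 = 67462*667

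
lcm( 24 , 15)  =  120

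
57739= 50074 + 7665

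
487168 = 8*60896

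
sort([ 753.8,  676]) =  [676 , 753.8] 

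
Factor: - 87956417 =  - 7517^1*11701^1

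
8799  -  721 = 8078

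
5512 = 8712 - 3200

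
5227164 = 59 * 88596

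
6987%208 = 123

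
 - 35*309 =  - 10815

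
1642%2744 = 1642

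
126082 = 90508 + 35574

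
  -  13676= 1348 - 15024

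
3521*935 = 3292135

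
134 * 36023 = 4827082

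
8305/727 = 11 + 308/727 = 11.42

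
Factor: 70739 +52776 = 123515 =5^1*7^1*3529^1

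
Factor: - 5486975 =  - 5^2* 13^1*16883^1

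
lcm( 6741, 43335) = 303345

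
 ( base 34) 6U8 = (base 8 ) 17434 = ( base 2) 1111100011100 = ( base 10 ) 7964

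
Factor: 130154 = 2^1*59^1*1103^1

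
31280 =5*6256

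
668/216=3 + 5/54 =3.09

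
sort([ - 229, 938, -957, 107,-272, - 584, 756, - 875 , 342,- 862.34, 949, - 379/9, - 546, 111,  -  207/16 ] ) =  [ - 957,-875, - 862.34, - 584 , - 546,-272, - 229, - 379/9, - 207/16,  107,111, 342 , 756, 938, 949]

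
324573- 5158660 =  - 4834087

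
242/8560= 121/4280 =0.03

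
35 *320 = 11200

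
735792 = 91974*8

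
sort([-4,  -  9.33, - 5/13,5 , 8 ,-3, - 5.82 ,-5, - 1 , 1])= [ - 9.33, - 5.82,-5 , - 4,-3, - 1, - 5/13, 1,  5, 8]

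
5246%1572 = 530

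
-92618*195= - 18060510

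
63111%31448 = 215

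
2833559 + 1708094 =4541653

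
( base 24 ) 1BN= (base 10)863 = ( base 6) 3555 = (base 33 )Q5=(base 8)1537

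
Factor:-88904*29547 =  - 2626846488 = -2^3*3^2 * 7^2*67^1* 11113^1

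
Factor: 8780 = 2^2 * 5^1 * 439^1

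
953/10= 95 + 3/10 = 95.30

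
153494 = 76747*2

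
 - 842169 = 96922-939091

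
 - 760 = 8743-9503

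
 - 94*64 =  - 6016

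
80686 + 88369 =169055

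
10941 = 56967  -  46026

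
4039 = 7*577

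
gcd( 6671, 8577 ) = 953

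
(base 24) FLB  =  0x23C3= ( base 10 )9155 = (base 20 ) 12HF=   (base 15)2aa5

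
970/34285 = 194/6857  =  0.03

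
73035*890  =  65001150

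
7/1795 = 7/1795 = 0.00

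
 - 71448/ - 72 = 2977/3 =992.33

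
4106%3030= 1076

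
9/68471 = 9/68471 = 0.00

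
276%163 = 113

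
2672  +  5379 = 8051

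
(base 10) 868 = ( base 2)1101100100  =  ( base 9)1164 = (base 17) 301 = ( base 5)11433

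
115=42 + 73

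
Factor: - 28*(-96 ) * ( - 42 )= - 2^8*3^2 *7^2 = - 112896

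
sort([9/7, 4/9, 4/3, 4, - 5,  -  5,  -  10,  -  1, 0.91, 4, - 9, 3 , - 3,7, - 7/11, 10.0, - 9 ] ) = [ - 10, - 9, - 9,-5,-5, - 3, - 1, - 7/11, 4/9, 0.91, 9/7, 4/3, 3, 4, 4, 7, 10.0]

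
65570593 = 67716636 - 2146043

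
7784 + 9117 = 16901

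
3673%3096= 577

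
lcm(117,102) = 3978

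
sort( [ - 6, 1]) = [- 6,  1 ]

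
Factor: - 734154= -2^1*3^1 * 37^1*3307^1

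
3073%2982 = 91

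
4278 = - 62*( - 69 )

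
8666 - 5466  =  3200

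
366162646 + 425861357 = 792024003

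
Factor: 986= 2^1*17^1*29^1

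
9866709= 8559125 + 1307584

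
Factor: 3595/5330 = 2^( - 1 ) *13^(-1 ) *41^(-1 )*719^1 = 719/1066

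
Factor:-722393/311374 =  - 2^(- 1)*23^( - 1 )*31^1*967^(-1)*3329^1 =-103199/44482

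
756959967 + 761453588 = 1518413555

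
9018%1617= 933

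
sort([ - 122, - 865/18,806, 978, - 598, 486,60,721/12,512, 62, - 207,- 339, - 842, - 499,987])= [  -  842,-598,  -  499, - 339, - 207,-122, - 865/18,  60, 721/12,62, 486, 512, 806,978,987 ] 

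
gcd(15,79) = 1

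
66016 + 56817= 122833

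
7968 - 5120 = 2848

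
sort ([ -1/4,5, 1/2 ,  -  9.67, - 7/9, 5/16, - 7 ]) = [ - 9.67 , - 7, - 7/9,- 1/4,5/16, 1/2,  5]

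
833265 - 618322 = 214943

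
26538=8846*3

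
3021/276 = 10+87/92=10.95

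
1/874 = 1/874 = 0.00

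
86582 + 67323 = 153905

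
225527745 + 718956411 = 944484156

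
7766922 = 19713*394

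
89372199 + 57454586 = 146826785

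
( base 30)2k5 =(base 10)2405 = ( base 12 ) 1485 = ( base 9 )3262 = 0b100101100101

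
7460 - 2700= 4760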